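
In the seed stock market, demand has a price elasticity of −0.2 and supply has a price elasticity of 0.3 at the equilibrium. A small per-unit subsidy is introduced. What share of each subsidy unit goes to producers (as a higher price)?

For a small subsidy around the equilibrium, the benefit split depends on the relative slopes, which at a point are proportional to the elasticities.
Buyer share = εs/(εs + |εd|) = 0.3/(0.3 + 0.2) = 0.6; seller share = |εd|/(εs + |εd|) = 0.4.
So producers capture 0.4 of the subsidy.

Producer share = 0.4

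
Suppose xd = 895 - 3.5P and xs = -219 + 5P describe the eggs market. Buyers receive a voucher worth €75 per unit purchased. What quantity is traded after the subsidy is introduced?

Pre-subsidy: 895 - 3.5P = -219 + 5P gives P* = 2228/17, x* = 7417/17.
With the rebate, buyers effectively pay Pb = Ps − 75, where Ps is the price sellers receive.
Demand in terms of Ps becomes xd = 895 − 3.5(Ps − 75) = 1157.5 - 3.5Ps. Setting this equal to supply: 1157.5 - 3.5Ps = -219 + 5Ps, so Ps = 2753/17.
Buyers pay Pb = 2753/17 − 75 = 1478/17; x' = -219 + 5·(2753/17) = 10042/17.

x' = 10042/17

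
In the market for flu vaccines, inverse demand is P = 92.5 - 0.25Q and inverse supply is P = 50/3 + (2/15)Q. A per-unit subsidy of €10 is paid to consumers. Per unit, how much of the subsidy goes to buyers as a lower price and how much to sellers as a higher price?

Pre-subsidy: 92.5 - 0.25Q = 50/3 + (2/15)Q gives Q* = 4550/23 and P* = 990/23.
With the rebate, buyers effectively pay Pb = Ps − 10, where Ps is the price sellers receive.
On the curves, Pb = 92.5 - 0.25Q and Ps = 50/3 + (2/15)Q; the wedge Ps − Pb = 10 gives 50/3 + (2/15)Q − (92.5 - 0.25Q) = 10, so Q' = 5150/23.
Then Pb = 92.5 − 0.25·(5150/23) = 840/23 and Ps = 50/3 + (2/15)·(5150/23) = 1070/23.
Buyers' price falls by P* − Pb = 990/23 − 840/23 = 150/23; sellers' price rises by Ps − P* = 1070/23 − 990/23 = 80/23.

Buyers gain 150/23 per unit; sellers gain 80/23 per unit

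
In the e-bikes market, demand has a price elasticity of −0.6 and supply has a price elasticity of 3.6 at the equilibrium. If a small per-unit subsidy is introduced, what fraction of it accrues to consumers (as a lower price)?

Consumer share = 6/7

For a small subsidy around the equilibrium, the benefit split depends on the relative slopes, which at a point are proportional to the elasticities.
Buyer share = εs/(εs + |εd|) = 3.6/(3.6 + 0.6) = 6/7; seller share = |εd|/(εs + |εd|) = 1/7.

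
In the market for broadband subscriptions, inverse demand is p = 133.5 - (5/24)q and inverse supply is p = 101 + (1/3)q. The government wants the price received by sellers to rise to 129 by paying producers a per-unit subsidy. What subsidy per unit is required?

At a seller price of 129, quantity supplied is -303 + 3·129 = 84.
Buyers absorb 84 only when they pay pb = 133.5 − (5/24)·84 = 116.
s = ps − pb = 129 − 116 = 13.

Required subsidy s = 13 per unit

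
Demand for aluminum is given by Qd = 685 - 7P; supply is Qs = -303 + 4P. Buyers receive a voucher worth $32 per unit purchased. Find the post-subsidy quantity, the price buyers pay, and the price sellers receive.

Pre-subsidy: 685 - 7P = -303 + 4P gives P* = 988/11, Q* = 619/11.
With the rebate, buyers effectively pay Pb = Ps − 32, where Ps is the price sellers receive.
Demand in terms of Ps becomes Qd = 685 − 7(Ps − 32) = 909 - 7Ps. Setting this equal to supply: 909 - 7Ps = -303 + 4Ps, so Ps = 1212/11.
Buyers pay Pb = 1212/11 − 32 = 860/11; Q' = -303 + 4·(1212/11) = 1515/11.

Q' = 1515/11; buyers pay 860/11; sellers receive 1212/11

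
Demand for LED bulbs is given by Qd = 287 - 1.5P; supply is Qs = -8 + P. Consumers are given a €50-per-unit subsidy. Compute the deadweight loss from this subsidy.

Pre-subsidy: 287 - 1.5P = -8 + P gives P* = 118, Q* = 110.
With the rebate, buyers effectively pay Pb = Ps − 50, where Ps is the price sellers receive.
Demand in terms of Ps becomes Qd = 287 − 1.5(Ps − 50) = 362 - 1.5Ps. Setting this equal to supply: 362 - 1.5Ps = -8 + Ps, so Ps = 148.
Buyers pay Pb = 148 − 50 = 98; Q' = -8 + 1·148 = 140.
The subsidy expands output by 140 − 110 = 30 past the efficient level; on those units the gap between marginal cost and willingness to pay runs from 0 up to 50.
DWL = ½ × 50 × 30 = 750.

Deadweight loss = €750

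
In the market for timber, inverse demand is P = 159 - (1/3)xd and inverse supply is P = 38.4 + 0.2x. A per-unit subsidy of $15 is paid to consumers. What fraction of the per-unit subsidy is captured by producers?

Producer share = 0.375

Pre-subsidy: 159 - (1/3)x = 38.4 + 0.2x gives x* = 226.125 and P* = 83.625.
With the rebate, buyers effectively pay Pb = Ps − 15, where Ps is the price sellers receive.
On the curves, Pb = 159 - (1/3)x and Ps = 38.4 + 0.2x; the wedge Ps − Pb = 15 gives 38.4 + 0.2x − (159 - (1/3)x) = 15, so x' = 254.25.
Then Pb = 159 − (1/3)·254.25 = 74.25 and Ps = 38.4 + 0.2·254.25 = 89.25.
Buyers' price falls by P* − Pb = 83.625 − 74.25 = 9.375; sellers' price rises by Ps − P* = 89.25 − 83.625 = 5.625.
So producers capture 5.625/15 = 0.375 of each unit of subsidy.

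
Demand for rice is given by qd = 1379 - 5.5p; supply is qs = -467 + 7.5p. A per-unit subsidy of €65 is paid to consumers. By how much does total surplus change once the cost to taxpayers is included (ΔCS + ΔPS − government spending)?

Pre-subsidy: 1379 - 5.5p = -467 + 7.5p gives p* = 142, q* = 598.
With the rebate, buyers effectively pay pb = ps − 65, where ps is the price sellers receive.
Demand in terms of ps becomes qd = 1379 − 5.5(ps − 65) = 1736.5 - 5.5ps. Setting this equal to supply: 1736.5 - 5.5ps = -467 + 7.5ps, so ps = 169.5.
Buyers pay pb = 169.5 − 65 = 104.5; q' = -467 + 7.5·169.5 = 804.25.
ΔCS = ½(598 + 804.25)(142 − 104.5) = 26292.1875; ΔPS = ½(598 + 804.25)(169.5 − 142) = 19280.9375.
Government spending = 65 × 804.25 = 52276.25.
Net change = 26292.1875 + 19280.9375 − 52276.25 = -6703.125. The loss equals the DWL triangle ½·65·206.25.

Net change in total surplus = -€6703.125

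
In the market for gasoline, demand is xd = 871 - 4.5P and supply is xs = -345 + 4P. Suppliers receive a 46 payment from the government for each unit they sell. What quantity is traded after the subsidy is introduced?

Pre-subsidy: 871 - 4.5P = -345 + 4P gives P* = 2432/17, x* = 3863/17.
With the subsidy, sellers receive Ps = Pb + 46 for each unit, where Pb is the price buyers pay.
Supply in terms of Pb becomes xs = -345 + 4(Pb + 46) = -161 + 4Pb. Setting this equal to demand: 871 - 4.5Pb = -161 + 4Pb, so Pb = 2064/17.
Sellers receive Ps = 2064/17 + 46 = 2846/17; x' = 871 − 4.5·(2064/17) = 5519/17.

x' = 5519/17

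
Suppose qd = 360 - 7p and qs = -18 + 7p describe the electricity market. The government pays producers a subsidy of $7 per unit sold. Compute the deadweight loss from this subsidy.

Pre-subsidy: 360 - 7p = -18 + 7p gives p* = 27, q* = 171.
With the subsidy, sellers receive ps = pb + 7 for each unit, where pb is the price buyers pay.
Supply in terms of pb becomes qs = -18 + 7(pb + 7) = 31 + 7pb. Setting this equal to demand: 360 - 7pb = 31 + 7pb, so pb = 23.5.
Sellers receive ps = 23.5 + 7 = 30.5; q' = 360 − 7·23.5 = 195.5.
The subsidy expands output by 195.5 − 171 = 24.5 past the efficient level; on those units the gap between marginal cost and willingness to pay runs from 0 up to 7.
DWL = ½ × 7 × 24.5 = 85.75.

Deadweight loss = $85.75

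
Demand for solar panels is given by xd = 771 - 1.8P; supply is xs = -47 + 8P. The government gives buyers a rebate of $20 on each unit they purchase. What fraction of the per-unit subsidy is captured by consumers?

Pre-subsidy: 771 - 1.8P = -47 + 8P gives P* = 4090/49, x* = 30417/49.
With the rebate, buyers effectively pay Pb = Ps − 20, where Ps is the price sellers receive.
Demand in terms of Ps becomes xd = 771 − 1.8(Ps − 20) = 807 - 1.8Ps. Setting this equal to supply: 807 - 1.8Ps = -47 + 8Ps, so Ps = 610/7.
Buyers pay Pb = 610/7 − 20 = 470/7; x' = -47 + 8·(610/7) = 4551/7.
Buyers' price falls by P* − Pb = 4090/49 − 470/7 = 800/49; sellers' price rises by Ps − P* = 610/7 − 4090/49 = 180/49.
So consumers capture (800/49)/20 = 40/49 of each unit of subsidy.

Consumer share = 40/49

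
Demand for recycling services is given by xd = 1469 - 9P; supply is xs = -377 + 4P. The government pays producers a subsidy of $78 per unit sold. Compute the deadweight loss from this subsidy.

Deadweight loss = $8424

Pre-subsidy: 1469 - 9P = -377 + 4P gives P* = 142, x* = 191.
With the subsidy, sellers receive Ps = Pb + 78 for each unit, where Pb is the price buyers pay.
Supply in terms of Pb becomes xs = -377 + 4(Pb + 78) = -65 + 4Pb. Setting this equal to demand: 1469 - 9Pb = -65 + 4Pb, so Pb = 118.
Sellers receive Ps = 118 + 78 = 196; x' = 1469 − 9·118 = 407.
The subsidy expands output by 407 − 191 = 216 past the efficient level; on those units the gap between marginal cost and willingness to pay runs from 0 up to 78.
DWL = ½ × 78 × 216 = 8424.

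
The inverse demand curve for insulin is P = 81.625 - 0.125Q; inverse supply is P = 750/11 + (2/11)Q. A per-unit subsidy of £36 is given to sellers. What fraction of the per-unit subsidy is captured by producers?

Producer share = 16/27

Pre-subsidy: 81.625 - 0.125Q = 750/11 + (2/11)Q gives Q* = 1183/27 and P* = 2056/27.
With the subsidy, sellers receive Ps = Pb + 36 for each unit, where Pb is the price buyers pay.
On the curves, Pb = 81.625 - 0.125Q and Ps = 750/11 + (2/11)Q; the wedge Ps − Pb = 36 gives 750/11 + (2/11)Q − (81.625 - 0.125Q) = 36, so Q' = 4351/27.
Then Pb = 81.625 − 0.125·(4351/27) = 1660/27 and Ps = 750/11 + (2/11)·(4351/27) = 2632/27.
Buyers' price falls by P* − Pb = 2056/27 − 1660/27 = 44/3; sellers' price rises by Ps − P* = 2632/27 − 2056/27 = 64/3.
So producers capture (64/3)/36 = 16/27 of each unit of subsidy.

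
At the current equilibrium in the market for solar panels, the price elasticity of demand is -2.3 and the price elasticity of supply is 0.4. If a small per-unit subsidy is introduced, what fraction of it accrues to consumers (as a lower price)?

For a small subsidy around the equilibrium, the benefit split depends on the relative slopes, which at a point are proportional to the elasticities.
Buyer share = εs/(εs + |εd|) = 0.4/(0.4 + 2.3) = 4/27; seller share = |εd|/(εs + |εd|) = 23/27.

Consumer share = 4/27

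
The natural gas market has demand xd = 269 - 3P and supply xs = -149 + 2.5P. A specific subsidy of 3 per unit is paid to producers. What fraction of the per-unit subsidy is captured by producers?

Pre-subsidy: 269 - 3P = -149 + 2.5P gives P* = 76, x* = 41.
With the subsidy, sellers receive Ps = Pb + 3 for each unit, where Pb is the price buyers pay.
Supply in terms of Pb becomes xs = -149 + 2.5(Pb + 3) = -141.5 + 2.5Pb. Setting this equal to demand: 269 - 3Pb = -141.5 + 2.5Pb, so Pb = 821/11.
Sellers receive Ps = 821/11 + 3 = 854/11; x' = 269 − 3·(821/11) = 496/11.
Buyers' price falls by P* − Pb = 76 − 821/11 = 15/11; sellers' price rises by Ps − P* = 854/11 − 76 = 18/11.
So producers capture (18/11)/3 = 6/11 of each unit of subsidy.

Producer share = 6/11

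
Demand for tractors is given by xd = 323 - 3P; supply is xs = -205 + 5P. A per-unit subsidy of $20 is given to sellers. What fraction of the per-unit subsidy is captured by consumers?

Pre-subsidy: 323 - 3P = -205 + 5P gives P* = 66, x* = 125.
With the subsidy, sellers receive Ps = Pb + 20 for each unit, where Pb is the price buyers pay.
Supply in terms of Pb becomes xs = -205 + 5(Pb + 20) = -105 + 5Pb. Setting this equal to demand: 323 - 3Pb = -105 + 5Pb, so Pb = 53.5.
Sellers receive Ps = 53.5 + 20 = 73.5; x' = 323 − 3·53.5 = 162.5.
Buyers' price falls by P* − Pb = 66 − 53.5 = 12.5; sellers' price rises by Ps − P* = 73.5 − 66 = 7.5.
So consumers capture 12.5/20 = 0.625 of each unit of subsidy.

Consumer share = 0.625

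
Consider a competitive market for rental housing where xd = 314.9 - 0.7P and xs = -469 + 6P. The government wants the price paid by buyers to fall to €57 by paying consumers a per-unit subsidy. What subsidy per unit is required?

Required subsidy s = €67 per unit

At a buyer price of 57, quantity demanded is 314.9 − 0.7·57 = 275.
Sellers supply 275 only when they receive Ps with -469 + 6·Ps = 275, i.e. Ps = 124.
s = Ps − Pb = 124 − 57 = 67.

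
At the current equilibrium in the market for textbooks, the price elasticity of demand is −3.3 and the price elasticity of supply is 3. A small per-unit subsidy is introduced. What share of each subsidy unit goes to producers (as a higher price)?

For a small subsidy around the equilibrium, the benefit split depends on the relative slopes, which at a point are proportional to the elasticities.
Buyer share = εs/(εs + |εd|) = 3/(3 + 3.3) = 10/21; seller share = |εd|/(εs + |εd|) = 11/21.
So producers capture 11/21 of the subsidy.

Producer share = 11/21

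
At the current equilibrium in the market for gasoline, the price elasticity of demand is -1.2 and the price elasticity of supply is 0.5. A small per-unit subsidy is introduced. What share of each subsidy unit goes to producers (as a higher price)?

Producer share = 12/17

For a small subsidy around the equilibrium, the benefit split depends on the relative slopes, which at a point are proportional to the elasticities.
Buyer share = εs/(εs + |εd|) = 0.5/(0.5 + 1.2) = 5/17; seller share = |εd|/(εs + |εd|) = 12/17.
So producers capture 12/17 of the subsidy.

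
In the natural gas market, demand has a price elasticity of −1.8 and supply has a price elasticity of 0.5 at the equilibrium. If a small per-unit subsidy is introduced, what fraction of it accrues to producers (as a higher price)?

For a small subsidy around the equilibrium, the benefit split depends on the relative slopes, which at a point are proportional to the elasticities.
Buyer share = εs/(εs + |εd|) = 0.5/(0.5 + 1.8) = 5/23; seller share = |εd|/(εs + |εd|) = 18/23.
So producers capture 18/23 of the subsidy.

Producer share = 18/23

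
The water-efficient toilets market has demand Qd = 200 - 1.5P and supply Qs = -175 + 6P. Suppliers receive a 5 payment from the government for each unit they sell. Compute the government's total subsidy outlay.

Pre-subsidy: 200 - 1.5P = -175 + 6P gives P* = 50, Q* = 125.
With the subsidy, sellers receive Ps = Pb + 5 for each unit, where Pb is the price buyers pay.
Supply in terms of Pb becomes Qs = -175 + 6(Pb + 5) = -145 + 6Pb. Setting this equal to demand: 200 - 1.5Pb = -145 + 6Pb, so Pb = 46.
Sellers receive Ps = 46 + 5 = 51; Q' = 200 − 1.5·46 = 131.
Government outlay = subsidy × quantity = 5 × 131 = 655.

Government cost = 655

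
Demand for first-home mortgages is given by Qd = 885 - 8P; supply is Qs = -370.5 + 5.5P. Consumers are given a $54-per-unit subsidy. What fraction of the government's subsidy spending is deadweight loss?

Pre-subsidy: 885 - 8P = -370.5 + 5.5P gives P* = 93, Q* = 141.
With the rebate, buyers effectively pay Pb = Ps − 54, where Ps is the price sellers receive.
Demand in terms of Ps becomes Qd = 885 − 8(Ps − 54) = 1317 - 8Ps. Setting this equal to supply: 1317 - 8Ps = -370.5 + 5.5Ps, so Ps = 125.
Buyers pay Pb = 125 − 54 = 71; Q' = -370.5 + 5.5·125 = 317.
ΔCS = ½(141 + 317)(93 − 71) = 5038; ΔPS = ½(141 + 317)(125 − 93) = 7328.
Government spending = 54 × 317 = 17118.
DWL = ½ × 54 × (317 − 141) = 4752; fraction = 4752 / 17118 = 88/317.

DWL / government spending = 88/317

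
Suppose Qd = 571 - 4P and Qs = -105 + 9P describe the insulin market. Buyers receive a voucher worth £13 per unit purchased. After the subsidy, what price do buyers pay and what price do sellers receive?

Pre-subsidy: 571 - 4P = -105 + 9P gives P* = 52, Q* = 363.
With the rebate, buyers effectively pay Pb = Ps − 13, where Ps is the price sellers receive.
Demand in terms of Ps becomes Qd = 571 − 4(Ps − 13) = 623 - 4Ps. Setting this equal to supply: 623 - 4Ps = -105 + 9Ps, so Ps = 56.
Buyers pay Pb = 56 − 13 = 43; Q' = -105 + 9·56 = 399.

Buyers pay £43; sellers receive £56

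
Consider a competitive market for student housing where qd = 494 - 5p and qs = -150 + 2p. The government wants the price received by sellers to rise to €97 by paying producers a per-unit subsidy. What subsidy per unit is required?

Required subsidy s = €7 per unit

At a seller price of 97, quantity supplied is -150 + 2·97 = 44.
Buyers absorb 44 only when they pay pb with 494 − 5·pb = 44, i.e. pb = 90.
s = ps − pb = 97 − 90 = 7.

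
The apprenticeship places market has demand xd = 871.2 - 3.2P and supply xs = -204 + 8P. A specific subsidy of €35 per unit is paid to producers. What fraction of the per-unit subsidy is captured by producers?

Pre-subsidy: 871.2 - 3.2P = -204 + 8P gives P* = 96, x* = 564.
With the subsidy, sellers receive Ps = Pb + 35 for each unit, where Pb is the price buyers pay.
Supply in terms of Pb becomes xs = -204 + 8(Pb + 35) = 76 + 8Pb. Setting this equal to demand: 871.2 - 3.2Pb = 76 + 8Pb, so Pb = 71.
Sellers receive Ps = 71 + 35 = 106; x' = 871.2 − 3.2·71 = 644.
Buyers' price falls by P* − Pb = 96 − 71 = 25; sellers' price rises by Ps − P* = 106 − 96 = 10.
So producers capture 10/35 = 2/7 of each unit of subsidy.

Producer share = 2/7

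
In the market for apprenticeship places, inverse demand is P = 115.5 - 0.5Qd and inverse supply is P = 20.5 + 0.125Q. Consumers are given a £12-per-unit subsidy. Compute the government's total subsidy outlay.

Pre-subsidy: 115.5 - 0.5Q = 20.5 + 0.125Q gives Q* = 152 and P* = 39.5.
With the rebate, buyers effectively pay Pb = Ps − 12, where Ps is the price sellers receive.
On the curves, Pb = 115.5 - 0.5Q and Ps = 20.5 + 0.125Q; the wedge Ps − Pb = 12 gives 20.5 + 0.125Q − (115.5 - 0.5Q) = 12, so Q' = 171.2.
Then Pb = 115.5 − 0.5·171.2 = 29.9 and Ps = 20.5 + 0.125·171.2 = 41.9.
Government outlay = subsidy × quantity = 12 × 171.2 = 2054.4.

Government cost = £2054.4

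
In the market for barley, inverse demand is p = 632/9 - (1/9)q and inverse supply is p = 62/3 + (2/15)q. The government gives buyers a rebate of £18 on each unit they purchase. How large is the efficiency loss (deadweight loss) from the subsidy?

Deadweight loss = 7290/11

Pre-subsidy: 632/9 - (1/9)q = 62/3 + (2/15)q gives q* = 2230/11 and p* = 1574/33.
With the rebate, buyers effectively pay pb = ps − 18, where ps is the price sellers receive.
On the curves, pb = 632/9 - (1/9)q and ps = 62/3 + (2/15)q; the wedge ps − pb = 18 gives 62/3 + (2/15)q − (632/9 - (1/9)q) = 18, so q' = 3040/11.
Then pb = 632/9 − (1/9)·(3040/11) = 1304/33 and ps = 62/3 + (2/15)·(3040/11) = 1898/33.
The subsidy expands output by 3040/11 − 2230/11 = 810/11 past the efficient level; on those units the gap between marginal cost and willingness to pay runs from 0 up to 18.
DWL = ½ × 18 × 810/11 = 7290/11.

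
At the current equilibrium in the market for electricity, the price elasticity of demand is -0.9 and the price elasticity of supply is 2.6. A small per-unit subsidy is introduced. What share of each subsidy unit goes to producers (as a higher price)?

Producer share = 9/35

For a small subsidy around the equilibrium, the benefit split depends on the relative slopes, which at a point are proportional to the elasticities.
Buyer share = εs/(εs + |εd|) = 2.6/(2.6 + 0.9) = 26/35; seller share = |εd|/(εs + |εd|) = 9/35.
So producers capture 9/35 of the subsidy.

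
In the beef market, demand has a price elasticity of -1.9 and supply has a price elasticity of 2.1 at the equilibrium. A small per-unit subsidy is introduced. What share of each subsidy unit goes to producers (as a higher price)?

For a small subsidy around the equilibrium, the benefit split depends on the relative slopes, which at a point are proportional to the elasticities.
Buyer share = εs/(εs + |εd|) = 2.1/(2.1 + 1.9) = 0.525; seller share = |εd|/(εs + |εd|) = 0.475.
So producers capture 0.475 of the subsidy.

Producer share = 0.475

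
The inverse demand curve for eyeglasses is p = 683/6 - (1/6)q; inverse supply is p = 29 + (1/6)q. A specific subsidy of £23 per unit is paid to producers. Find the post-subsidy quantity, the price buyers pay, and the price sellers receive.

q' = 323.5; buyers pay 719/12; sellers receive 995/12

Pre-subsidy: 683/6 - (1/6)q = 29 + (1/6)q gives q* = 254.5 and p* = 857/12.
With the subsidy, sellers receive ps = pb + 23 for each unit, where pb is the price buyers pay.
On the curves, pb = 683/6 - (1/6)q and ps = 29 + (1/6)q; the wedge ps − pb = 23 gives 29 + (1/6)q − (683/6 - (1/6)q) = 23, so q' = 323.5.
Then pb = 683/6 − (1/6)·323.5 = 719/12 and ps = 29 + (1/6)·323.5 = 995/12.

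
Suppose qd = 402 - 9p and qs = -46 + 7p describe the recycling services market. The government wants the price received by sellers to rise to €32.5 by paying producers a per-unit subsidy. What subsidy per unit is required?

Required subsidy s = €8 per unit

At a seller price of 32.5, quantity supplied is -46 + 7·32.5 = 181.5.
Buyers absorb 181.5 only when they pay pb with 402 − 9·pb = 181.5, i.e. pb = 24.5.
s = ps − pb = 32.5 − 24.5 = 8.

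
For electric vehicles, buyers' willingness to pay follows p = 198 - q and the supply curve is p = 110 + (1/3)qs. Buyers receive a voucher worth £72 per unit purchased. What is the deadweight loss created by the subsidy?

Deadweight loss = £1944

Pre-subsidy: 198 - q = 110 + (1/3)q gives q* = 66 and p* = 132.
With the rebate, buyers effectively pay pb = ps − 72, where ps is the price sellers receive.
On the curves, pb = 198 - q and ps = 110 + (1/3)q; the wedge ps − pb = 72 gives 110 + (1/3)q − (198 - q) = 72, so q' = 120.
Then pb = 198 − 1·120 = 78 and ps = 110 + (1/3)·120 = 150.
The subsidy expands output by 120 − 66 = 54 past the efficient level; on those units the gap between marginal cost and willingness to pay runs from 0 up to 72.
DWL = ½ × 72 × 54 = 1944.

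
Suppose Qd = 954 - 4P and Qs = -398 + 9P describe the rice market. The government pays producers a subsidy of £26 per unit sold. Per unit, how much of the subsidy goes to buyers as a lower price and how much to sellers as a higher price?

Buyers gain £18 per unit; sellers gain £8 per unit

Pre-subsidy: 954 - 4P = -398 + 9P gives P* = 104, Q* = 538.
With the subsidy, sellers receive Ps = Pb + 26 for each unit, where Pb is the price buyers pay.
Supply in terms of Pb becomes Qs = -398 + 9(Pb + 26) = -164 + 9Pb. Setting this equal to demand: 954 - 4Pb = -164 + 9Pb, so Pb = 86.
Sellers receive Ps = 86 + 26 = 112; Q' = 954 − 4·86 = 610.
Buyers' price falls by P* − Pb = 104 − 86 = 18; sellers' price rises by Ps − P* = 112 − 104 = 8.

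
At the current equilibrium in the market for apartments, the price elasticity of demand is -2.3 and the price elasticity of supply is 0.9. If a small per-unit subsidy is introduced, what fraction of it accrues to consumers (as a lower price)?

Consumer share = 0.28125

For a small subsidy around the equilibrium, the benefit split depends on the relative slopes, which at a point are proportional to the elasticities.
Buyer share = εs/(εs + |εd|) = 0.9/(0.9 + 2.3) = 0.28125; seller share = |εd|/(εs + |εd|) = 0.71875.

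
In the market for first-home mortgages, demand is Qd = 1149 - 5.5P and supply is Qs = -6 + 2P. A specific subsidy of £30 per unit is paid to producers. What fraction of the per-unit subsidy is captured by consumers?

Pre-subsidy: 1149 - 5.5P = -6 + 2P gives P* = 154, Q* = 302.
With the subsidy, sellers receive Ps = Pb + 30 for each unit, where Pb is the price buyers pay.
Supply in terms of Pb becomes Qs = -6 + 2(Pb + 30) = 54 + 2Pb. Setting this equal to demand: 1149 - 5.5Pb = 54 + 2Pb, so Pb = 146.
Sellers receive Ps = 146 + 30 = 176; Q' = 1149 − 5.5·146 = 346.
Buyers' price falls by P* − Pb = 154 − 146 = 8; sellers' price rises by Ps − P* = 176 − 154 = 22.
So consumers capture 8/30 = 4/15 of each unit of subsidy.

Consumer share = 4/15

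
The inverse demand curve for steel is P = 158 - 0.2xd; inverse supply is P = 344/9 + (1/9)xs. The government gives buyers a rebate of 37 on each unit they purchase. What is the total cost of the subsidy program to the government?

Pre-subsidy: 158 - 0.2x = 344/9 + (1/9)x gives x* = 385 and P* = 81.
With the rebate, buyers effectively pay Pb = Ps − 37, where Ps is the price sellers receive.
On the curves, Pb = 158 - 0.2x and Ps = 344/9 + (1/9)x; the wedge Ps − Pb = 37 gives 344/9 + (1/9)x − (158 - 0.2x) = 37, so x' = 7055/14.
Then Pb = 158 − 0.2·(7055/14) = 801/14 and Ps = 344/9 + (1/9)·(7055/14) = 1319/14.
Government outlay = subsidy × quantity = 37 × 7055/14 = 261035/14.

Government cost = 261035/14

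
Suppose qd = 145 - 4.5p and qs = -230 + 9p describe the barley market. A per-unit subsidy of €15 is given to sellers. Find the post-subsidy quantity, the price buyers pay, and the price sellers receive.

Pre-subsidy: 145 - 4.5p = -230 + 9p gives p* = 250/9, q* = 20.
With the subsidy, sellers receive ps = pb + 15 for each unit, where pb is the price buyers pay.
Supply in terms of pb becomes qs = -230 + 9(pb + 15) = -95 + 9pb. Setting this equal to demand: 145 - 4.5pb = -95 + 9pb, so pb = 160/9.
Sellers receive ps = 160/9 + 15 = 295/9; q' = 145 − 4.5·(160/9) = 65.

q' = 65; buyers pay 160/9; sellers receive 295/9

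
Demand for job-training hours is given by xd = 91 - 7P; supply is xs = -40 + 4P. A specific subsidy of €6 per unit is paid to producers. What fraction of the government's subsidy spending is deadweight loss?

DWL / government spending = 1/3

Pre-subsidy: 91 - 7P = -40 + 4P gives P* = 131/11, x* = 84/11.
With the subsidy, sellers receive Ps = Pb + 6 for each unit, where Pb is the price buyers pay.
Supply in terms of Pb becomes xs = -40 + 4(Pb + 6) = -16 + 4Pb. Setting this equal to demand: 91 - 7Pb = -16 + 4Pb, so Pb = 107/11.
Sellers receive Ps = 107/11 + 6 = 173/11; x' = 91 − 7·(107/11) = 252/11.
ΔCS = ½(84/11 + 252/11)(131/11 − 107/11) = 4032/121; ΔPS = ½(84/11 + 252/11)(173/11 − 131/11) = 7056/121.
Government spending = 6 × 252/11 = 1512/11.
DWL = ½ × 6 × (252/11 − 84/11) = 504/11; fraction = (504/11) / (1512/11) = 1/3.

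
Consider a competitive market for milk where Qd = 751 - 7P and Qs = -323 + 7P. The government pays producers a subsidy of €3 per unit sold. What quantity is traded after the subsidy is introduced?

Pre-subsidy: 751 - 7P = -323 + 7P gives P* = 537/7, Q* = 214.
With the subsidy, sellers receive Ps = Pb + 3 for each unit, where Pb is the price buyers pay.
Supply in terms of Pb becomes Qs = -323 + 7(Pb + 3) = -302 + 7Pb. Setting this equal to demand: 751 - 7Pb = -302 + 7Pb, so Pb = 1053/14.
Sellers receive Ps = 1053/14 + 3 = 1095/14; Q' = 751 − 7·(1053/14) = 224.5.

Q' = 224.5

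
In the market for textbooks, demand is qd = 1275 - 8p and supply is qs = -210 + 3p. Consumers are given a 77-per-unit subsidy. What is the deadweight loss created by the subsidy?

Pre-subsidy: 1275 - 8p = -210 + 3p gives p* = 135, q* = 195.
With the rebate, buyers effectively pay pb = ps − 77, where ps is the price sellers receive.
Demand in terms of ps becomes qd = 1275 − 8(ps − 77) = 1891 - 8ps. Setting this equal to supply: 1891 - 8ps = -210 + 3ps, so ps = 191.
Buyers pay pb = 191 − 77 = 114; q' = -210 + 3·191 = 363.
The subsidy expands output by 363 − 195 = 168 past the efficient level; on those units the gap between marginal cost and willingness to pay runs from 0 up to 77.
DWL = ½ × 77 × 168 = 6468.

Deadweight loss = 6468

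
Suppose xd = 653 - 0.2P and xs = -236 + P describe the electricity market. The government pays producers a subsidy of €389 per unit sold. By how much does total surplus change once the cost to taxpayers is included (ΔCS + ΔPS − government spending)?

Pre-subsidy: 653 - 0.2P = -236 + P gives P* = 4445/6, x* = 3029/6.
With the subsidy, sellers receive Ps = Pb + 389 for each unit, where Pb is the price buyers pay.
Supply in terms of Pb becomes xs = -236 + 1(Pb + 389) = 153 + Pb. Setting this equal to demand: 653 - 0.2Pb = 153 + Pb, so Pb = 1250/3.
Sellers receive Ps = 1250/3 + 389 = 2417/3; x' = 653 − 0.2·(1250/3) = 1709/3.
ΔCS = ½(3029/6 + 1709/3)(4445/6 − 1250/3) = 4179805/24; ΔPS = ½(3029/6 + 1709/3)(2417/3 − 4445/6) = 835961/24.
Government spending = 389 × 1709/3 = 664801/3.
Net change = 4179805/24 + 835961/24 − 664801/3 = -151321/12. The loss equals the DWL triangle ½·389·389/6.

Net change in total surplus = -151321/12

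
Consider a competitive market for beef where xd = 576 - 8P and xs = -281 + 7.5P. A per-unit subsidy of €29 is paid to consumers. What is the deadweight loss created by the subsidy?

Deadweight loss = 50460/31

Pre-subsidy: 576 - 8P = -281 + 7.5P gives P* = 1714/31, x* = 4144/31.
With the rebate, buyers effectively pay Pb = Ps − 29, where Ps is the price sellers receive.
Demand in terms of Ps becomes xd = 576 − 8(Ps − 29) = 808 - 8Ps. Setting this equal to supply: 808 - 8Ps = -281 + 7.5Ps, so Ps = 2178/31.
Buyers pay Pb = 2178/31 − 29 = 1279/31; x' = -281 + 7.5·(2178/31) = 7624/31.
The subsidy expands output by 7624/31 − 4144/31 = 3480/31 past the efficient level; on those units the gap between marginal cost and willingness to pay runs from 0 up to 29.
DWL = ½ × 29 × 3480/31 = 50460/31.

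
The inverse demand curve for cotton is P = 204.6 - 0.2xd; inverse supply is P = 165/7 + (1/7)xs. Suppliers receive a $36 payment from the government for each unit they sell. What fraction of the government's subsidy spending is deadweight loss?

Pre-subsidy: 204.6 - 0.2x = 165/7 + (1/7)x gives x* = 528 and P* = 99.
With the subsidy, sellers receive Ps = Pb + 36 for each unit, where Pb is the price buyers pay.
On the curves, Pb = 204.6 - 0.2x and Ps = 165/7 + (1/7)x; the wedge Ps − Pb = 36 gives 165/7 + (1/7)x − (204.6 - 0.2x) = 36, so x' = 633.
Then Pb = 204.6 − 0.2·633 = 78 and Ps = 165/7 + (1/7)·633 = 114.
ΔCS = ½(528 + 633)(99 − 78) = 12190.5; ΔPS = ½(528 + 633)(114 − 99) = 8707.5.
Government spending = 36 × 633 = 22788.
DWL = ½ × 36 × (633 − 528) = 1890; fraction = 1890 / 22788 = 35/422.

DWL / government spending = 35/422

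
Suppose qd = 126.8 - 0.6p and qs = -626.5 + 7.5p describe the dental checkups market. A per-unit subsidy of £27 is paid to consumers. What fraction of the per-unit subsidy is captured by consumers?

Consumer share = 25/27

Pre-subsidy: 126.8 - 0.6p = -626.5 + 7.5p gives p* = 93, q* = 71.
With the rebate, buyers effectively pay pb = ps − 27, where ps is the price sellers receive.
Demand in terms of ps becomes qd = 126.8 − 0.6(ps − 27) = 143 - 0.6ps. Setting this equal to supply: 143 - 0.6ps = -626.5 + 7.5ps, so ps = 95.
Buyers pay pb = 95 − 27 = 68; q' = -626.5 + 7.5·95 = 86.
Buyers' price falls by p* − pb = 93 − 68 = 25; sellers' price rises by ps − p* = 95 − 93 = 2.
So consumers capture 25/27 = 25/27 of each unit of subsidy.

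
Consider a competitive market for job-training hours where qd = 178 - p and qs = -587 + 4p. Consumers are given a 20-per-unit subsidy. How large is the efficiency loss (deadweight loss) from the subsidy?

Deadweight loss = 160

Pre-subsidy: 178 - p = -587 + 4p gives p* = 153, q* = 25.
With the rebate, buyers effectively pay pb = ps − 20, where ps is the price sellers receive.
Demand in terms of ps becomes qd = 178 − 1(ps − 20) = 198 - ps. Setting this equal to supply: 198 - ps = -587 + 4ps, so ps = 157.
Buyers pay pb = 157 − 20 = 137; q' = -587 + 4·157 = 41.
The subsidy expands output by 41 − 25 = 16 past the efficient level; on those units the gap between marginal cost and willingness to pay runs from 0 up to 20.
DWL = ½ × 20 × 16 = 160.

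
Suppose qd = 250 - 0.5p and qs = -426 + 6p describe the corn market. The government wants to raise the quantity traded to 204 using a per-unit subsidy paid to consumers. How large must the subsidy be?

Required subsidy s = 13 per unit

At q = 204, invert demand for the buyer price: pb = (250 − 204)/0.5 = 92; invert supply for the seller price: ps = (204 − (-426))/6 = 105.
The subsidy must fill the gap: s = ps − pb = 105 − 92 = 13.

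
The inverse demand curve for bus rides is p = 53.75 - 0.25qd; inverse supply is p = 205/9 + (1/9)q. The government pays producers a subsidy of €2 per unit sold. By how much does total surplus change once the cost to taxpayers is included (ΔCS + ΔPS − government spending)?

Net change in total surplus = -72/13

Pre-subsidy: 53.75 - 0.25q = 205/9 + (1/9)q gives q* = 1115/13 and p* = 420/13.
With the subsidy, sellers receive ps = pb + 2 for each unit, where pb is the price buyers pay.
On the curves, pb = 53.75 - 0.25q and ps = 205/9 + (1/9)q; the wedge ps − pb = 2 gives 205/9 + (1/9)q − (53.75 - 0.25q) = 2, so q' = 1187/13.
Then pb = 53.75 − 0.25·(1187/13) = 402/13 and ps = 205/9 + (1/9)·(1187/13) = 428/13.
ΔCS = ½(1115/13 + 1187/13)(420/13 − 402/13) = 20718/169; ΔPS = ½(1115/13 + 1187/13)(428/13 − 420/13) = 9208/169.
Government spending = 2 × 1187/13 = 2374/13.
Net change = 20718/169 + 9208/169 − 2374/13 = -72/13. The loss equals the DWL triangle ½·2·72/13.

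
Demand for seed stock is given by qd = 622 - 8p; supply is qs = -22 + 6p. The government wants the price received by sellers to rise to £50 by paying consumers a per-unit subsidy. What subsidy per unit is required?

Required subsidy s = £7 per unit

At a seller price of 50, quantity supplied is -22 + 6·50 = 278.
Buyers absorb 278 only when they pay pb with 622 − 8·pb = 278, i.e. pb = 43.
s = ps − pb = 50 − 43 = 7.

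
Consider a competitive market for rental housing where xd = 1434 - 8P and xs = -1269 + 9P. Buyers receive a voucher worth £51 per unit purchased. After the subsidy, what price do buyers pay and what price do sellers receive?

Pre-subsidy: 1434 - 8P = -1269 + 9P gives P* = 159, x* = 162.
With the rebate, buyers effectively pay Pb = Ps − 51, where Ps is the price sellers receive.
Demand in terms of Ps becomes xd = 1434 − 8(Ps − 51) = 1842 - 8Ps. Setting this equal to supply: 1842 - 8Ps = -1269 + 9Ps, so Ps = 183.
Buyers pay Pb = 183 − 51 = 132; x' = -1269 + 9·183 = 378.

Buyers pay £132; sellers receive £183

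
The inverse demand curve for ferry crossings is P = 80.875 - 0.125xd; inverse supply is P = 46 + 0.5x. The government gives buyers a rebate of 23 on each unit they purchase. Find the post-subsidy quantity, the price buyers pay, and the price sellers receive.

Pre-subsidy: 80.875 - 0.125x = 46 + 0.5x gives x* = 55.8 and P* = 73.9.
With the rebate, buyers effectively pay Pb = Ps − 23, where Ps is the price sellers receive.
On the curves, Pb = 80.875 - 0.125x and Ps = 46 + 0.5x; the wedge Ps − Pb = 23 gives 46 + 0.5x − (80.875 - 0.125x) = 23, so x' = 92.6.
Then Pb = 80.875 − 0.125·92.6 = 69.3 and Ps = 46 + 0.5·92.6 = 92.3.

x' = 92.6; buyers pay 69.3; sellers receive 92.3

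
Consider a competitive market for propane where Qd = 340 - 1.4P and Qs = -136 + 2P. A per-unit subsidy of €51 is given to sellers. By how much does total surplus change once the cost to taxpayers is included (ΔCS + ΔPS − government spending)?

Pre-subsidy: 340 - 1.4P = -136 + 2P gives P* = 140, Q* = 144.
With the subsidy, sellers receive Ps = Pb + 51 for each unit, where Pb is the price buyers pay.
Supply in terms of Pb becomes Qs = -136 + 2(Pb + 51) = -34 + 2Pb. Setting this equal to demand: 340 - 1.4Pb = -34 + 2Pb, so Pb = 110.
Sellers receive Ps = 110 + 51 = 161; Q' = 340 − 1.4·110 = 186.
ΔCS = ½(144 + 186)(140 − 110) = 4950; ΔPS = ½(144 + 186)(161 − 140) = 3465.
Government spending = 51 × 186 = 9486.
Net change = 4950 + 3465 − 9486 = -1071. The loss equals the DWL triangle ½·51·42.

Net change in total surplus = -€1071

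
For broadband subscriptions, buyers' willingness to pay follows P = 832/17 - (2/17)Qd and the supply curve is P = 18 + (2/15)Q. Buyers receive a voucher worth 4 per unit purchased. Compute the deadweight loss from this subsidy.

Deadweight loss = 31.875

Pre-subsidy: 832/17 - (2/17)Q = 18 + (2/15)Q gives Q* = 123.28125 and P* = 34.4375.
With the rebate, buyers effectively pay Pb = Ps − 4, where Ps is the price sellers receive.
On the curves, Pb = 832/17 - (2/17)Q and Ps = 18 + (2/15)Q; the wedge Ps − Pb = 4 gives 18 + (2/15)Q − (832/17 - (2/17)Q) = 4, so Q' = 139.21875.
Then Pb = 832/17 − (2/17)·139.21875 = 32.5625 and Ps = 18 + (2/15)·139.21875 = 36.5625.
The subsidy expands output by 139.21875 − 123.28125 = 15.9375 past the efficient level; on those units the gap between marginal cost and willingness to pay runs from 0 up to 4.
DWL = ½ × 4 × 15.9375 = 31.875.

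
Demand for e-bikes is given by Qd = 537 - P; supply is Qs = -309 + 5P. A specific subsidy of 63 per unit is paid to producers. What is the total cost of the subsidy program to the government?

Government cost = 28255.5

Pre-subsidy: 537 - P = -309 + 5P gives P* = 141, Q* = 396.
With the subsidy, sellers receive Ps = Pb + 63 for each unit, where Pb is the price buyers pay.
Supply in terms of Pb becomes Qs = -309 + 5(Pb + 63) = 6 + 5Pb. Setting this equal to demand: 537 - Pb = 6 + 5Pb, so Pb = 88.5.
Sellers receive Ps = 88.5 + 63 = 151.5; Q' = 537 − 1·88.5 = 448.5.
Government outlay = subsidy × quantity = 63 × 448.5 = 28255.5.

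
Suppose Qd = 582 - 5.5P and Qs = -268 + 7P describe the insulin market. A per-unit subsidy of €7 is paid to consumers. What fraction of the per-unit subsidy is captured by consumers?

Pre-subsidy: 582 - 5.5P = -268 + 7P gives P* = 68, Q* = 208.
With the rebate, buyers effectively pay Pb = Ps − 7, where Ps is the price sellers receive.
Demand in terms of Ps becomes Qd = 582 − 5.5(Ps − 7) = 620.5 - 5.5Ps. Setting this equal to supply: 620.5 - 5.5Ps = -268 + 7Ps, so Ps = 71.08.
Buyers pay Pb = 71.08 − 7 = 64.08; Q' = -268 + 7·71.08 = 229.56.
Buyers' price falls by P* − Pb = 68 − 64.08 = 3.92; sellers' price rises by Ps − P* = 71.08 − 68 = 3.08.
So consumers capture 3.92/7 = 0.56 of each unit of subsidy.

Consumer share = 0.56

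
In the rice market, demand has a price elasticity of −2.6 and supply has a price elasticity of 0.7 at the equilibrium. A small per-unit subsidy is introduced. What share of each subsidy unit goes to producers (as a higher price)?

Producer share = 26/33

For a small subsidy around the equilibrium, the benefit split depends on the relative slopes, which at a point are proportional to the elasticities.
Buyer share = εs/(εs + |εd|) = 0.7/(0.7 + 2.6) = 7/33; seller share = |εd|/(εs + |εd|) = 26/33.
So producers capture 26/33 of the subsidy.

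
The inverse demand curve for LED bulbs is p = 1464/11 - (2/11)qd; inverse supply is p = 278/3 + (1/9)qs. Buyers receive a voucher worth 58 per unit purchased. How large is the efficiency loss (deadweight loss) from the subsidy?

Deadweight loss = 5742

Pre-subsidy: 1464/11 - (2/11)q = 278/3 + (1/9)q gives q* = 138 and p* = 108.
With the rebate, buyers effectively pay pb = ps − 58, where ps is the price sellers receive.
On the curves, pb = 1464/11 - (2/11)q and ps = 278/3 + (1/9)q; the wedge ps − pb = 58 gives 278/3 + (1/9)q − (1464/11 - (2/11)q) = 58, so q' = 336.
Then pb = 1464/11 − (2/11)·336 = 72 and ps = 278/3 + (1/9)·336 = 130.
The subsidy expands output by 336 − 138 = 198 past the efficient level; on those units the gap between marginal cost and willingness to pay runs from 0 up to 58.
DWL = ½ × 58 × 198 = 5742.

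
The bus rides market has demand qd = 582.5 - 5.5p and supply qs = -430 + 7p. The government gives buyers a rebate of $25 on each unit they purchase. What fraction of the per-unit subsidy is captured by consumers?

Pre-subsidy: 582.5 - 5.5p = -430 + 7p gives p* = 81, q* = 137.
With the rebate, buyers effectively pay pb = ps − 25, where ps is the price sellers receive.
Demand in terms of ps becomes qd = 582.5 − 5.5(ps − 25) = 720 - 5.5ps. Setting this equal to supply: 720 - 5.5ps = -430 + 7ps, so ps = 92.
Buyers pay pb = 92 − 25 = 67; q' = -430 + 7·92 = 214.
Buyers' price falls by p* − pb = 81 − 67 = 14; sellers' price rises by ps − p* = 92 − 81 = 11.
So consumers capture 14/25 = 0.56 of each unit of subsidy.

Consumer share = 0.56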